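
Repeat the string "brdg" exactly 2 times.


Input string: 'brdg'
Operation: repeat 2 times
Concatenation: 'brdg' + 'brdg'
Result: brdgbrdg


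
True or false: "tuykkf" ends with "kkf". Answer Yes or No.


Input string: 'tuykkf'
Suffix to check: 'kkf'
Last 3 characters of input: 'kkf'
Match: True
Result: Yes


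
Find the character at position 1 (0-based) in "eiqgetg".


Input string: 'eiqgetg'
Operation: get character at index 1
Index mapping: s[0]='e', s[1]='i'
Result: 'i'


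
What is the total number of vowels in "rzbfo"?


Input string: 'rzbfo'
Operation: count vowels (a, e, i, o, u)
Scan: s[0]='r', s[1]='z', s[2]='b', s[3]='f', s[4]='o' (vowel)
Vowels found: 1
Result: 1


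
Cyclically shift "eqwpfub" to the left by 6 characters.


Input: 'eqwpfub', shift = 6
Operation: split at index 6 and swap parts
Front part s[0:6] = 'eqwpfu'
Back part s[6:] = 'b'
Rotated = back + front = 'b' + 'eqwpfu'
Result: beqwpfu


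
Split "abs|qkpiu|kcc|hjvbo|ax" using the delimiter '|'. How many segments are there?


Input string: 'abs|qkpiu|kcc|hjvbo|ax'
Delimiter: '|'
Split result: 'abs', 'qkpiu', 'kcc', 'hjvbo', 'ax'
Number of parts: 5


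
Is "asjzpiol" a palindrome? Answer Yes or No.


Input string: 'asjzpiol'
Reversed: 'loipzjsa'
Compare pairs: s[0]='a' vs s[7]='l' (mismatch), s[1]='s' vs s[6]='o' (mismatch), s[2]='j' vs s[5]='i' (mismatch), s[3]='z' vs s[4]='p' (mismatch)
Palindrome: No


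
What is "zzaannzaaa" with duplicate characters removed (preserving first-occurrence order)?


Input: 'zzaannzaaa'
Operation: keep first occurrence of each character
Scan: s[0]='z' new -> keep; s[1]='z' seen -> skip; s[2]='a' new -> keep; s[3]='a' seen -> skip; s[4]='n' new -> keep; s[5]='n' seen -> skip; s[6]='z' seen -> skip; s[7]='a' seen -> skip; s[8]='a' seen -> skip; s[9]='a' seen -> skip
Result: zan


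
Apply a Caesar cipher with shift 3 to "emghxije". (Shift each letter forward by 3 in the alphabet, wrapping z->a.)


Input: 'emghxije', shift = 3
Operation: for each letter, (position + 3) mod 26
Mapping: 'e'(4+3=7)->'h', 'm'(12+3=15)->'p', 'g'(6+3=9)->'j', 'h'(7+3=10)->'k', 'x'(23+3=26, 26 mod 26=0)->'a', 'i'(8+3=11)->'l', 'j'(9+3=12)->'m', 'e'(4+3=7)->'h'
Result: hpjkalmh


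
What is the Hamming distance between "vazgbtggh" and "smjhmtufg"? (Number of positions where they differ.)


String 1: 'vazgbtggh'
String 2: 'smjhmtufg'
Compare each position: pos 0: 'v'!='s', pos 1: 'a'!='m', pos 2: 'z'!='j', pos 3: 'g'!='h', pos 4: 'b'!='m', pos 5: 't'=='t', pos 6: 'g'!='u', pos 7: 'g'!='f', pos 8: 'h'!='g'
Differing positions: 8
Hamming distance: 8


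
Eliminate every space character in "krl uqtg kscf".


Input string: 'krl uqtg kscf'
Operation: remove all spaces
Words: 'krl', 'uqtg', 'kscf'
Join without spaces: krluqtgkscf


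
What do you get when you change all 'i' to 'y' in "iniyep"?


Input string: 'iniyep'
Operation: replace 'i' with 'y'
Positions of 'i': 0, 2
After replacement: ynyyep


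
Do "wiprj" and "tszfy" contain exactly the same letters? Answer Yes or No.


String 1: 'wiprj' -> sorted: 'ijprw'
String 2: 'tszfy' -> sorted: 'fstyz'
Compare sorted forms: 'ijprw' != 'fstyz'
Anagram: No


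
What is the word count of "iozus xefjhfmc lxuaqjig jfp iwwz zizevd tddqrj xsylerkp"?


Input string: 'iozus xefjhfmc lxuaqjig jfp iwwz zizevd tddqrj xsylerkp'
Operation: split by spaces
Words found: 'iozus', 'xefjhfmc', 'lxuaqjig', 'jfp', 'iwwz', 'zizevd', 'tddqrj', 'xsylerkp'
Word count: 8


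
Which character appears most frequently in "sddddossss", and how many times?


Input: 'sddddossss'
Operation: tally each character
Counts: 'd':4, 'o':1, 's':5
Maximum: 's' appears 5 times


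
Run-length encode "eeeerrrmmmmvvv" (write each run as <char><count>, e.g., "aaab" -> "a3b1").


Input: 'eeeerrrmmmmvvv'
Operation: identify consecutive runs
Runs: 'eeee' -> e4, 'rrr' -> r3, 'mmmm' -> m4, 'vvv' -> v3
Encoded: e4r3m4v3


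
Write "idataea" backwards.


Input string: 'idataea'
Operation: reverse character order
Original order: 'i' -> 'd' -> 'a' -> 't' -> 'a' -> 'e' -> 'a'
Reversed order: 'a' -> 'e' -> 'a' -> 't' -> 'a' -> 'd' -> 'i'
Result: aeatadi


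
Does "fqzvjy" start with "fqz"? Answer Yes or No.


Input string: 'fqzvjy'
Prefix to check: 'fqz'
First 3 characters of input: 'fqz'
Match: True
Result: Yes


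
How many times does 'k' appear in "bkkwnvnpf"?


Input string: 'bkkwnvnpf'
Target character: 'k'
Scan each position: s[1]='k', s[2]='k'
Matches found at indices: 1, 2
Total: 2


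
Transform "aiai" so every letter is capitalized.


Input string: 'aiai'
Operation: convert each letter to uppercase
Mapping: 'a'->'A', 'i'->'I', 'a'->'A', 'i'->'I'
Result: AIAI


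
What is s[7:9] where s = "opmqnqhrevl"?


Input string: 'opmqnqhrevl'
Operation: slice [7:9]
Extract characters: s[7]='r', s[8]='e'
Result: re


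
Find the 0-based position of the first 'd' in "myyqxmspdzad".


Input string: 'myyqxmspdzad'
Target: 'd'
Scanning left to right: s[0]='m', s[1]='y', s[2]='y', s[3]='q', s[4]='x', s[5]='m', s[6]='s', s[7]='p', s[8]='d'
First match at index: 8


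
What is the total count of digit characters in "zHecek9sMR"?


Input string: 'zHecek9sMR'
Operation: count digit characters (0-9)
Scan: 'z', 'H', 'e', 'c', 'e', 'k', '9'(digit), 's', 'M', 'R'
Digits found: 1
Result: 1


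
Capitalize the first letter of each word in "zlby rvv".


Input string: 'zlby rvv'
Operation: capitalize first letter of each word
Word transformations: 'zlby'->'Zlby', 'rvv'->'Rvv'
Result: Zlby Rvv


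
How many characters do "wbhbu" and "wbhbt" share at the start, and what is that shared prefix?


String 1: 'wbhbu'
String 2: 'wbhbt'
Compare position by position:
pos 0: 'w' vs 'w' match
pos 1: 'b' vs 'b' match
pos 2: 'h' vs 'h' match
pos 3: 'b' vs 'b' match
pos 4: 'u' vs 't' differ -> stop
Longest common prefix: "wbhb" (length 4)


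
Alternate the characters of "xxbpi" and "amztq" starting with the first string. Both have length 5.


String 1: 'xxbpi'
String 2: 'amztq'
Operation: alternate characters
Pairs: 'x'+'a', 'x'+'m', 'b'+'z', 'p'+'t', 'i'+'q'
Result: xaxmbzptiq


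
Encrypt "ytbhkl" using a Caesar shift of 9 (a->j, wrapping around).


Input: 'ytbhkl', shift = 9
Operation: for each letter, (position + 9) mod 26
Mapping: 'y'(24+9=33, 33 mod 26=7)->'h', 't'(19+9=28, 28 mod 26=2)->'c', 'b'(1+9=10)->'k', 'h'(7+9=16)->'q', 'k'(10+9=19)->'t', 'l'(11+9=20)->'u'
Result: hckqtu


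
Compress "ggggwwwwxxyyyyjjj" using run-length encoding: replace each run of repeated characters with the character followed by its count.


Input: 'ggggwwwwxxyyyyjjj'
Operation: identify consecutive runs
Runs: 'gggg' -> g4, 'wwww' -> w4, 'xx' -> x2, 'yyyy' -> y4, 'jjj' -> j3
Encoded: g4w4x2y4j3


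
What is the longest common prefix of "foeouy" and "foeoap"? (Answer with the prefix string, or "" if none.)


String 1: 'foeouy'
String 2: 'foeoap'
Compare position by position:
pos 0: 'f' vs 'f' match
pos 1: 'o' vs 'o' match
pos 2: 'e' vs 'e' match
pos 3: 'o' vs 'o' match
pos 4: 'u' vs 'a' differ -> stop
Longest common prefix: "foeo" (length 4)


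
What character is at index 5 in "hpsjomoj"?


Input string: 'hpsjomoj'
Operation: get character at index 5
Index mapping: s[0]='h', s[1]='p', s[2]='s', s[3]='j', s[4]='o', s[5]='m'
Result: 'm'


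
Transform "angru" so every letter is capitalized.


Input string: 'angru'
Operation: convert each letter to uppercase
Mapping: 'a'->'A', 'n'->'N', 'g'->'G', 'r'->'R', 'u'->'U'
Result: ANGRU


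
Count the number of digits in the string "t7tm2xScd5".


Input string: 't7tm2xScd5'
Operation: count digit characters (0-9)
Scan: 't', '7'(digit), 't', 'm', '2'(digit), 'x', 'S', 'c', 'd', '5'(digit)
Digits found: 3
Result: 3


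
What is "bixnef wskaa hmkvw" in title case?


Input string: 'bixnef wskaa hmkvw'
Operation: capitalize first letter of each word
Word transformations: 'bixnef'->'Bixnef', 'wskaa'->'Wskaa', 'hmkvw'->'Hmkvw'
Result: Bixnef Wskaa Hmkvw


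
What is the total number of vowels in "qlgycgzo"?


Input string: 'qlgycgzo'
Operation: count vowels (a, e, i, o, u)
Scan: s[0]='q', s[1]='l', s[2]='g', s[3]='y', s[4]='c', s[5]='g', s[6]='z', s[7]='o' (vowel)
Vowels found: 1
Result: 1


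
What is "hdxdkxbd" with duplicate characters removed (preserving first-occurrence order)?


Input: 'hdxdkxbd'
Operation: keep first occurrence of each character
Scan: s[0]='h' new -> keep; s[1]='d' new -> keep; s[2]='x' new -> keep; s[3]='d' seen -> skip; s[4]='k' new -> keep; s[5]='x' seen -> skip; s[6]='b' new -> keep; s[7]='d' seen -> skip
Result: hdxkb


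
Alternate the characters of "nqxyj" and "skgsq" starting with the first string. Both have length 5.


String 1: 'nqxyj'
String 2: 'skgsq'
Operation: alternate characters
Pairs: 'n'+'s', 'q'+'k', 'x'+'g', 'y'+'s', 'j'+'q'
Result: nsqkxgysjq


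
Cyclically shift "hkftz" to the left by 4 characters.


Input: 'hkftz', shift = 4
Operation: split at index 4 and swap parts
Front part s[0:4] = 'hkft'
Back part s[4:] = 'z'
Rotated = back + front = 'z' + 'hkft'
Result: zhkft


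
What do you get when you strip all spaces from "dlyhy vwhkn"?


Input string: 'dlyhy vwhkn'
Operation: remove all spaces
Words: 'dlyhy', 'vwhkn'
Join without spaces: dlyhyvwhkn


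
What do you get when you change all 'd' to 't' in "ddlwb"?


Input string: 'ddlwb'
Operation: replace 'd' with 't'
Positions of 'd': 0, 1
After replacement: ttlwb


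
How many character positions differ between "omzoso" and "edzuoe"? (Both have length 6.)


String 1: 'omzoso'
String 2: 'edzuoe'
Compare each position: pos 0: 'o'!='e', pos 1: 'm'!='d', pos 2: 'z'=='z', pos 3: 'o'!='u', pos 4: 's'!='o', pos 5: 'o'!='e'
Differing positions: 5
Hamming distance: 5


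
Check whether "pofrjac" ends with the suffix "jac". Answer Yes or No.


Input string: 'pofrjac'
Suffix to check: 'jac'
Last 3 characters of input: 'jac'
Match: True
Result: Yes


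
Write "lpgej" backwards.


Input string: 'lpgej'
Operation: reverse character order
Original order: 'l' -> 'p' -> 'g' -> 'e' -> 'j'
Reversed order: 'j' -> 'e' -> 'g' -> 'p' -> 'l'
Result: jegpl


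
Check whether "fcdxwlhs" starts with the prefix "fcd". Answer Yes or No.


Input string: 'fcdxwlhs'
Prefix to check: 'fcd'
First 3 characters of input: 'fcd'
Match: True
Result: Yes


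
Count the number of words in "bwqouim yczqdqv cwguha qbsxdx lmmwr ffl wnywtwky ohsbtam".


Input string: 'bwqouim yczqdqv cwguha qbsxdx lmmwr ffl wnywtwky ohsbtam'
Operation: split by spaces
Words found: 'bwqouim', 'yczqdqv', 'cwguha', 'qbsxdx', 'lmmwr', 'ffl', 'wnywtwky', 'ohsbtam'
Word count: 8


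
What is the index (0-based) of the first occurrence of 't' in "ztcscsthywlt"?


Input string: 'ztcscsthywlt'
Target: 't'
Scanning left to right: s[0]='z', s[1]='t'
First match at index: 1


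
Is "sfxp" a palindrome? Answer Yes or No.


Input string: 'sfxp'
Reversed: 'pxfs'
Compare pairs: s[0]='s' vs s[3]='p' (mismatch), s[1]='f' vs s[2]='x' (mismatch)
Palindrome: No


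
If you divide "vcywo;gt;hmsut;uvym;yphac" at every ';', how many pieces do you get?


Input string: 'vcywo;gt;hmsut;uvym;yphac'
Delimiter: ';'
Split result: 'vcywo', 'gt', 'hmsut', 'uvym', 'yphac'
Number of parts: 5


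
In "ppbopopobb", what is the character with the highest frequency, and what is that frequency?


Input: 'ppbopopobb'
Operation: tally each character
Counts: 'b':3, 'o':3, 'p':4
Maximum: 'p' appears 4 times


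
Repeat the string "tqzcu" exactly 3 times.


Input string: 'tqzcu'
Operation: repeat 3 times
Concatenation: 'tqzcu' + 'tqzcu' + 'tqzcu'
Result: tqzcutqzcutqzcu


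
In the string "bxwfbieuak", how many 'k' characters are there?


Input string: 'bxwfbieuak'
Target character: 'k'
Scan each position: s[9]='k'
Matches found at indices: 9
Total: 1


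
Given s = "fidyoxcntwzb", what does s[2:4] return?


Input string: 'fidyoxcntwzb'
Operation: slice [2:4]
Extract characters: s[2]='d', s[3]='y'
Result: dy


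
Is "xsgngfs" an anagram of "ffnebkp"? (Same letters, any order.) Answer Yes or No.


String 1: 'ffnebkp' -> sorted: 'beffknp'
String 2: 'xsgngfs' -> sorted: 'fggnssx'
Compare sorted forms: 'beffknp' != 'fggnssx'
Anagram: No


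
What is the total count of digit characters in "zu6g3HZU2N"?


Input string: 'zu6g3HZU2N'
Operation: count digit characters (0-9)
Scan: 'z', 'u', '6'(digit), 'g', '3'(digit), 'H', 'Z', 'U', '2'(digit), 'N'
Digits found: 3
Result: 3


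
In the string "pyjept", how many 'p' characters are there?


Input string: 'pyjept'
Target character: 'p'
Scan each position: s[0]='p', s[4]='p'
Matches found at indices: 0, 4
Total: 2


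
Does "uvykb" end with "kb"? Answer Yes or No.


Input string: 'uvykb'
Suffix to check: 'kb'
Last 2 characters of input: 'kb'
Match: True
Result: Yes


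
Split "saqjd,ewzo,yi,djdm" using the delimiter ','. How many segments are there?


Input string: 'saqjd,ewzo,yi,djdm'
Delimiter: ','
Split result: 'saqjd', 'ewzo', 'yi', 'djdm'
Number of parts: 4


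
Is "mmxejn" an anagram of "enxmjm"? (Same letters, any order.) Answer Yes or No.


String 1: 'enxmjm' -> sorted: 'ejmmnx'
String 2: 'mmxejn' -> sorted: 'ejmmnx'
Compare sorted forms: 'ejmmnx' == 'ejmmnx'
Anagram: Yes


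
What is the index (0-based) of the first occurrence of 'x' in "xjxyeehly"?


Input string: 'xjxyeehly'
Target: 'x'
Scanning left to right: s[0]='x'
First match at index: 0


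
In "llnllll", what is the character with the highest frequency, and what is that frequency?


Input: 'llnllll'
Operation: tally each character
Counts: 'l':6, 'n':1
Maximum: 'l' appears 6 times


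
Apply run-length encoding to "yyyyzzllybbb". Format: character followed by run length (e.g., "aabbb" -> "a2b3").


Input: 'yyyyzzllybbb'
Operation: identify consecutive runs
Runs: 'yyyy' -> y4, 'zz' -> z2, 'll' -> l2, 'y' -> y1, 'bbb' -> b3
Encoded: y4z2l2y1b3


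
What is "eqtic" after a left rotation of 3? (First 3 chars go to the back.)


Input: 'eqtic', shift = 3
Operation: split at index 3 and swap parts
Front part s[0:3] = 'eqt'
Back part s[3:] = 'ic'
Rotated = back + front = 'ic' + 'eqt'
Result: iceqt


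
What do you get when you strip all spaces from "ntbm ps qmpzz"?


Input string: 'ntbm ps qmpzz'
Operation: remove all spaces
Words: 'ntbm', 'ps', 'qmpzz'
Join without spaces: ntbmpsqmpzz


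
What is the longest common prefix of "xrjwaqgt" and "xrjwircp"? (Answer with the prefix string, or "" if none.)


String 1: 'xrjwaqgt'
String 2: 'xrjwircp'
Compare position by position:
pos 0: 'x' vs 'x' match
pos 1: 'r' vs 'r' match
pos 2: 'j' vs 'j' match
pos 3: 'w' vs 'w' match
pos 4: 'a' vs 'i' differ -> stop
Longest common prefix: "xrjw" (length 4)


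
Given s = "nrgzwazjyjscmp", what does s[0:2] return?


Input string: 'nrgzwazjyjscmp'
Operation: slice [0:2]
Extract characters: s[0]='n', s[1]='r'
Result: nr


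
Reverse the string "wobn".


Input string: 'wobn'
Operation: reverse character order
Original order: 'w' -> 'o' -> 'b' -> 'n'
Reversed order: 'n' -> 'b' -> 'o' -> 'w'
Result: nbow


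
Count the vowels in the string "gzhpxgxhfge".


Input string: 'gzhpxgxhfge'
Operation: count vowels (a, e, i, o, u)
Scan: s[0]='g', s[1]='z', s[2]='h', s[3]='p', s[4]='x', s[5]='g', s[6]='x', s[7]='h', s[8]='f', s[9]='g', s[10]='e' (vowel)
Vowels found: 1
Result: 1


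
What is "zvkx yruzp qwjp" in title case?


Input string: 'zvkx yruzp qwjp'
Operation: capitalize first letter of each word
Word transformations: 'zvkx'->'Zvkx', 'yruzp'->'Yruzp', 'qwjp'->'Qwjp'
Result: Zvkx Yruzp Qwjp


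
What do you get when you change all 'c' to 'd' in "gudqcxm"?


Input string: 'gudqcxm'
Operation: replace 'c' with 'd'
Positions of 'c': 4
After replacement: gudqdxm


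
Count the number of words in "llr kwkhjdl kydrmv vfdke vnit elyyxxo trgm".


Input string: 'llr kwkhjdl kydrmv vfdke vnit elyyxxo trgm'
Operation: split by spaces
Words found: 'llr', 'kwkhjdl', 'kydrmv', 'vfdke', 'vnit', 'elyyxxo', 'trgm'
Word count: 7


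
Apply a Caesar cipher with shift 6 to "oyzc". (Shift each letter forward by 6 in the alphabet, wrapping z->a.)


Input: 'oyzc', shift = 6
Operation: for each letter, (position + 6) mod 26
Mapping: 'o'(14+6=20)->'u', 'y'(24+6=30, 30 mod 26=4)->'e', 'z'(25+6=31, 31 mod 26=5)->'f', 'c'(2+6=8)->'i'
Result: uefi


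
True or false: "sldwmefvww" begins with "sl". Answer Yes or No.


Input string: 'sldwmefvww'
Prefix to check: 'sl'
First 2 characters of input: 'sl'
Match: True
Result: Yes


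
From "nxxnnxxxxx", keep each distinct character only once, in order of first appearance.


Input: 'nxxnnxxxxx'
Operation: keep first occurrence of each character
Scan: s[0]='n' new -> keep; s[1]='x' new -> keep; s[2]='x' seen -> skip; s[3]='n' seen -> skip; s[4]='n' seen -> skip; s[5]='x' seen -> skip; s[6]='x' seen -> skip; s[7]='x' seen -> skip; s[8]='x' seen -> skip; s[9]='x' seen -> skip
Result: nx


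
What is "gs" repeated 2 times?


Input string: 'gs'
Operation: repeat 2 times
Concatenation: 'gs' + 'gs'
Result: gsgs


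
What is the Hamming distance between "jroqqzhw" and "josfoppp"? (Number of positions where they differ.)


String 1: 'jroqqzhw'
String 2: 'josfoppp'
Compare each position: pos 0: 'j'=='j', pos 1: 'r'!='o', pos 2: 'o'!='s', pos 3: 'q'!='f', pos 4: 'q'!='o', pos 5: 'z'!='p', pos 6: 'h'!='p', pos 7: 'w'!='p'
Differing positions: 7
Hamming distance: 7


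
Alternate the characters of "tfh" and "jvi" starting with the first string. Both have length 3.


String 1: 'tfh'
String 2: 'jvi'
Operation: alternate characters
Pairs: 't'+'j', 'f'+'v', 'h'+'i'
Result: tjfvhi


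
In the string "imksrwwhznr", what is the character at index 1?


Input string: 'imksrwwhznr'
Operation: get character at index 1
Index mapping: s[0]='i', s[1]='m'
Result: 'm'


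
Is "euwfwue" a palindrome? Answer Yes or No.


Input string: 'euwfwue'
Reversed: 'euwfwue'
Compare pairs: s[0]='e' vs s[6]='e' (match), s[1]='u' vs s[5]='u' (match), s[2]='w' vs s[4]='w' (match)
Palindrome: Yes


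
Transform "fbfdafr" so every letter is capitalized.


Input string: 'fbfdafr'
Operation: convert each letter to uppercase
Mapping: 'f'->'F', 'b'->'B', 'f'->'F', 'd'->'D', 'a'->'A', 'f'->'F', 'r'->'R'
Result: FBFDAFR


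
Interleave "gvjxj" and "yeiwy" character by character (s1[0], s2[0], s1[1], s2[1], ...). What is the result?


String 1: 'gvjxj'
String 2: 'yeiwy'
Operation: alternate characters
Pairs: 'g'+'y', 'v'+'e', 'j'+'i', 'x'+'w', 'j'+'y'
Result: gyvejixwjy


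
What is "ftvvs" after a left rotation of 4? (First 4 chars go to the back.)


Input: 'ftvvs', shift = 4
Operation: split at index 4 and swap parts
Front part s[0:4] = 'ftvv'
Back part s[4:] = 's'
Rotated = back + front = 's' + 'ftvv'
Result: sftvv


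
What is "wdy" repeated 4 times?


Input string: 'wdy'
Operation: repeat 4 times
Concatenation: 'wdy' + 'wdy' + 'wdy' + 'wdy'
Result: wdywdywdywdy


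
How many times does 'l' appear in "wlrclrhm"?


Input string: 'wlrclrhm'
Target character: 'l'
Scan each position: s[1]='l', s[4]='l'
Matches found at indices: 1, 4
Total: 2


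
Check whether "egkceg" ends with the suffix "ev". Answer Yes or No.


Input string: 'egkceg'
Suffix to check: 'ev'
Last 2 characters of input: 'eg'
Match: False
Result: No


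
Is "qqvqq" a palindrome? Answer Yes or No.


Input string: 'qqvqq'
Reversed: 'qqvqq'
Compare pairs: s[0]='q' vs s[4]='q' (match), s[1]='q' vs s[3]='q' (match)
Palindrome: Yes


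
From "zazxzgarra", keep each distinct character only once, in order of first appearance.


Input: 'zazxzgarra'
Operation: keep first occurrence of each character
Scan: s[0]='z' new -> keep; s[1]='a' new -> keep; s[2]='z' seen -> skip; s[3]='x' new -> keep; s[4]='z' seen -> skip; s[5]='g' new -> keep; s[6]='a' seen -> skip; s[7]='r' new -> keep; s[8]='r' seen -> skip; s[9]='a' seen -> skip
Result: zaxgr


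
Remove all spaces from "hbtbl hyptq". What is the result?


Input string: 'hbtbl hyptq'
Operation: remove all spaces
Words: 'hbtbl', 'hyptq'
Join without spaces: hbtblhyptq


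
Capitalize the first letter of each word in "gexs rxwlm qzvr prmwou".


Input string: 'gexs rxwlm qzvr prmwou'
Operation: capitalize first letter of each word
Word transformations: 'gexs'->'Gexs', 'rxwlm'->'Rxwlm', 'qzvr'->'Qzvr', 'prmwou'->'Prmwou'
Result: Gexs Rxwlm Qzvr Prmwou


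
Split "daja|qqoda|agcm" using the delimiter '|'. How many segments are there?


Input string: 'daja|qqoda|agcm'
Delimiter: '|'
Split result: 'daja', 'qqoda', 'agcm'
Number of parts: 3


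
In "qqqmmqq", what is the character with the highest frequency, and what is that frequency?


Input: 'qqqmmqq'
Operation: tally each character
Counts: 'm':2, 'q':5
Maximum: 'q' appears 5 times


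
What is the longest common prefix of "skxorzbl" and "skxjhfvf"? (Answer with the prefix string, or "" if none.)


String 1: 'skxorzbl'
String 2: 'skxjhfvf'
Compare position by position:
pos 0: 's' vs 's' match
pos 1: 'k' vs 'k' match
pos 2: 'x' vs 'x' match
pos 3: 'o' vs 'j' differ -> stop
Longest common prefix: "skx" (length 3)


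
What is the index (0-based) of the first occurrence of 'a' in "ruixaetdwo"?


Input string: 'ruixaetdwo'
Target: 'a'
Scanning left to right: s[0]='r', s[1]='u', s[2]='i', s[3]='x', s[4]='a'
First match at index: 4


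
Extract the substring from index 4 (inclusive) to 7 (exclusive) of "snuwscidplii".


Input string: 'snuwscidplii'
Operation: slice [4:7]
Extract characters: s[4]='s', s[5]='c', s[6]='i'
Result: sci


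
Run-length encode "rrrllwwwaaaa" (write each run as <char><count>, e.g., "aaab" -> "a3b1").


Input: 'rrrllwwwaaaa'
Operation: identify consecutive runs
Runs: 'rrr' -> r3, 'll' -> l2, 'www' -> w3, 'aaaa' -> a4
Encoded: r3l2w3a4


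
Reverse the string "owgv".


Input string: 'owgv'
Operation: reverse character order
Original order: 'o' -> 'w' -> 'g' -> 'v'
Reversed order: 'v' -> 'g' -> 'w' -> 'o'
Result: vgwo


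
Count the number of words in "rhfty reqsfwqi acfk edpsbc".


Input string: 'rhfty reqsfwqi acfk edpsbc'
Operation: split by spaces
Words found: 'rhfty', 'reqsfwqi', 'acfk', 'edpsbc'
Word count: 4


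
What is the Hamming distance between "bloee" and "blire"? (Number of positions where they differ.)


String 1: 'bloee'
String 2: 'blire'
Compare each position: pos 0: 'b'=='b', pos 1: 'l'=='l', pos 2: 'o'!='i', pos 3: 'e'!='r', pos 4: 'e'=='e'
Differing positions: 2
Hamming distance: 2


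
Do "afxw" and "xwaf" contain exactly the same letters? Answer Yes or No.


String 1: 'afxw' -> sorted: 'afwx'
String 2: 'xwaf' -> sorted: 'afwx'
Compare sorted forms: 'afwx' == 'afwx'
Anagram: Yes


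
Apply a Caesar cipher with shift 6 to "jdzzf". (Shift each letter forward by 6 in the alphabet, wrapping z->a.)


Input: 'jdzzf', shift = 6
Operation: for each letter, (position + 6) mod 26
Mapping: 'j'(9+6=15)->'p', 'd'(3+6=9)->'j', 'z'(25+6=31, 31 mod 26=5)->'f', 'z'(25+6=31, 31 mod 26=5)->'f', 'f'(5+6=11)->'l'
Result: pjffl


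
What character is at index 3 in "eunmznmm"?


Input string: 'eunmznmm'
Operation: get character at index 3
Index mapping: s[0]='e', s[1]='u', s[2]='n', s[3]='m'
Result: 'm'


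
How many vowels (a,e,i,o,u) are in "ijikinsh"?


Input string: 'ijikinsh'
Operation: count vowels (a, e, i, o, u)
Scan: s[0]='i' (vowel), s[1]='j', s[2]='i' (vowel), s[3]='k', s[4]='i' (vowel), s[5]='n', s[6]='s', s[7]='h'
Vowels found: 3
Result: 3


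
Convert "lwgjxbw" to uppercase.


Input string: 'lwgjxbw'
Operation: convert each letter to uppercase
Mapping: 'l'->'L', 'w'->'W', 'g'->'G', 'j'->'J', 'x'->'X', 'b'->'B', 'w'->'W'
Result: LWGJXBW


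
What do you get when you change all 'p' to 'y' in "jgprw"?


Input string: 'jgprw'
Operation: replace 'p' with 'y'
Positions of 'p': 2
After replacement: jgyrw


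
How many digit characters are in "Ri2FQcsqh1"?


Input string: 'Ri2FQcsqh1'
Operation: count digit characters (0-9)
Scan: 'R', 'i', '2'(digit), 'F', 'Q', 'c', 's', 'q', 'h', '1'(digit)
Digits found: 2
Result: 2


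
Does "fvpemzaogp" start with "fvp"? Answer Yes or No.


Input string: 'fvpemzaogp'
Prefix to check: 'fvp'
First 3 characters of input: 'fvp'
Match: True
Result: Yes


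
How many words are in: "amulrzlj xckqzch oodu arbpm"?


Input string: 'amulrzlj xckqzch oodu arbpm'
Operation: split by spaces
Words found: 'amulrzlj', 'xckqzch', 'oodu', 'arbpm'
Word count: 4


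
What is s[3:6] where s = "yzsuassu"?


Input string: 'yzsuassu'
Operation: slice [3:6]
Extract characters: s[3]='u', s[4]='a', s[5]='s'
Result: uas


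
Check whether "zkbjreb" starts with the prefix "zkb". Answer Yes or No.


Input string: 'zkbjreb'
Prefix to check: 'zkb'
First 3 characters of input: 'zkb'
Match: True
Result: Yes


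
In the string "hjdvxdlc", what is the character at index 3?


Input string: 'hjdvxdlc'
Operation: get character at index 3
Index mapping: s[0]='h', s[1]='j', s[2]='d', s[3]='v'
Result: 'v'


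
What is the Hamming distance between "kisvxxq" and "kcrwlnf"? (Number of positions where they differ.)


String 1: 'kisvxxq'
String 2: 'kcrwlnf'
Compare each position: pos 0: 'k'=='k', pos 1: 'i'!='c', pos 2: 's'!='r', pos 3: 'v'!='w', pos 4: 'x'!='l', pos 5: 'x'!='n', pos 6: 'q'!='f'
Differing positions: 6
Hamming distance: 6


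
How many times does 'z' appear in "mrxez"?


Input string: 'mrxez'
Target character: 'z'
Scan each position: s[4]='z'
Matches found at indices: 4
Total: 1


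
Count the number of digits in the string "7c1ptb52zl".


Input string: '7c1ptb52zl'
Operation: count digit characters (0-9)
Scan: '7'(digit), 'c', '1'(digit), 'p', 't', 'b', '5'(digit), '2'(digit), 'z', 'l'
Digits found: 4
Result: 4


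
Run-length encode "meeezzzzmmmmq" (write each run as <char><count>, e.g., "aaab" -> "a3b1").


Input: 'meeezzzzmmmmq'
Operation: identify consecutive runs
Runs: 'm' -> m1, 'eee' -> e3, 'zzzz' -> z4, 'mmmm' -> m4, 'q' -> q1
Encoded: m1e3z4m4q1


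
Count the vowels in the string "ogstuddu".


Input string: 'ogstuddu'
Operation: count vowels (a, e, i, o, u)
Scan: s[0]='o' (vowel), s[1]='g', s[2]='s', s[3]='t', s[4]='u' (vowel), s[5]='d', s[6]='d', s[7]='u' (vowel)
Vowels found: 3
Result: 3


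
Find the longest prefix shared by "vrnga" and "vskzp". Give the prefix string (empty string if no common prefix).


String 1: 'vrnga'
String 2: 'vskzp'
Compare position by position:
pos 0: 'v' vs 'v' match
pos 1: 'r' vs 's' differ -> stop
Longest common prefix: "v" (length 1)


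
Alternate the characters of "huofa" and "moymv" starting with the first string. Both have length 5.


String 1: 'huofa'
String 2: 'moymv'
Operation: alternate characters
Pairs: 'h'+'m', 'u'+'o', 'o'+'y', 'f'+'m', 'a'+'v'
Result: hmuooyfmav


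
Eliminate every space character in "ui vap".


Input string: 'ui vap'
Operation: remove all spaces
Words: 'ui', 'vap'
Join without spaces: uivap


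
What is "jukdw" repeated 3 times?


Input string: 'jukdw'
Operation: repeat 3 times
Concatenation: 'jukdw' + 'jukdw' + 'jukdw'
Result: jukdwjukdwjukdw


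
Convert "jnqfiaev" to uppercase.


Input string: 'jnqfiaev'
Operation: convert each letter to uppercase
Mapping: 'j'->'J', 'n'->'N', 'q'->'Q', 'f'->'F', 'i'->'I', 'a'->'A', 'e'->'E', 'v'->'V'
Result: JNQFIAEV


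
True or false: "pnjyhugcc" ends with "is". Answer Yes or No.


Input string: 'pnjyhugcc'
Suffix to check: 'is'
Last 2 characters of input: 'cc'
Match: False
Result: No


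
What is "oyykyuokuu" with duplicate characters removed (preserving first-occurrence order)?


Input: 'oyykyuokuu'
Operation: keep first occurrence of each character
Scan: s[0]='o' new -> keep; s[1]='y' new -> keep; s[2]='y' seen -> skip; s[3]='k' new -> keep; s[4]='y' seen -> skip; s[5]='u' new -> keep; s[6]='o' seen -> skip; s[7]='k' seen -> skip; s[8]='u' seen -> skip; s[9]='u' seen -> skip
Result: oyku


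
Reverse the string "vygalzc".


Input string: 'vygalzc'
Operation: reverse character order
Original order: 'v' -> 'y' -> 'g' -> 'a' -> 'l' -> 'z' -> 'c'
Reversed order: 'c' -> 'z' -> 'l' -> 'a' -> 'g' -> 'y' -> 'v'
Result: czlagyv


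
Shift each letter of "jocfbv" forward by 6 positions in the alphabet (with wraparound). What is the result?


Input: 'jocfbv', shift = 6
Operation: for each letter, (position + 6) mod 26
Mapping: 'j'(9+6=15)->'p', 'o'(14+6=20)->'u', 'c'(2+6=8)->'i', 'f'(5+6=11)->'l', 'b'(1+6=7)->'h', 'v'(21+6=27, 27 mod 26=1)->'b'
Result: puilhb


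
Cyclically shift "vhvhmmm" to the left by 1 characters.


Input: 'vhvhmmm', shift = 1
Operation: split at index 1 and swap parts
Front part s[0:1] = 'v'
Back part s[1:] = 'hvhmmm'
Rotated = back + front = 'hvhmmm' + 'v'
Result: hvhmmmv


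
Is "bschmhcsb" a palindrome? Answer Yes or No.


Input string: 'bschmhcsb'
Reversed: 'bschmhcsb'
Compare pairs: s[0]='b' vs s[8]='b' (match), s[1]='s' vs s[7]='s' (match), s[2]='c' vs s[6]='c' (match), s[3]='h' vs s[5]='h' (match)
Palindrome: Yes


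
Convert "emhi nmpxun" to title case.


Input string: 'emhi nmpxun'
Operation: capitalize first letter of each word
Word transformations: 'emhi'->'Emhi', 'nmpxun'->'Nmpxun'
Result: Emhi Nmpxun


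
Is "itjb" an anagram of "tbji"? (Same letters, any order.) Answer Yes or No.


String 1: 'tbji' -> sorted: 'bijt'
String 2: 'itjb' -> sorted: 'bijt'
Compare sorted forms: 'bijt' == 'bijt'
Anagram: Yes


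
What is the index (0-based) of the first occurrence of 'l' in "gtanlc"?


Input string: 'gtanlc'
Target: 'l'
Scanning left to right: s[0]='g', s[1]='t', s[2]='a', s[3]='n', s[4]='l'
First match at index: 4


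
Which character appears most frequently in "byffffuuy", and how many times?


Input: 'byffffuuy'
Operation: tally each character
Counts: 'b':1, 'f':4, 'u':2, 'y':2
Maximum: 'f' appears 4 times


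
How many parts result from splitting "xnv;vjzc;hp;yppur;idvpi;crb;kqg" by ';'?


Input string: 'xnv;vjzc;hp;yppur;idvpi;crb;kqg'
Delimiter: ';'
Split result: 'xnv', 'vjzc', 'hp', 'yppur', 'idvpi', 'crb', 'kqg'
Number of parts: 7


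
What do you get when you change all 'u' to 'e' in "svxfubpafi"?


Input string: 'svxfubpafi'
Operation: replace 'u' with 'e'
Positions of 'u': 4
After replacement: svxfebpafi


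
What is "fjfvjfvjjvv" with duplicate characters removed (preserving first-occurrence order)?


Input: 'fjfvjfvjjvv'
Operation: keep first occurrence of each character
Scan: s[0]='f' new -> keep; s[1]='j' new -> keep; s[2]='f' seen -> skip; s[3]='v' new -> keep; s[4]='j' seen -> skip; s[5]='f' seen -> skip; s[6]='v' seen -> skip; s[7]='j' seen -> skip; s[8]='j' seen -> skip; s[9]='v' seen -> skip; s[10]='v' seen -> skip
Result: fjv


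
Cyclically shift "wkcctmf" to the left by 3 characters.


Input: 'wkcctmf', shift = 3
Operation: split at index 3 and swap parts
Front part s[0:3] = 'wkc'
Back part s[3:] = 'ctmf'
Rotated = back + front = 'ctmf' + 'wkc'
Result: ctmfwkc


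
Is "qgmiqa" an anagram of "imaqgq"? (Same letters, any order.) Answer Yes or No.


String 1: 'imaqgq' -> sorted: 'agimqq'
String 2: 'qgmiqa' -> sorted: 'agimqq'
Compare sorted forms: 'agimqq' == 'agimqq'
Anagram: Yes


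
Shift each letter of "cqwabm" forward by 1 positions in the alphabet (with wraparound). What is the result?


Input: 'cqwabm', shift = 1
Operation: for each letter, (position + 1) mod 26
Mapping: 'c'(2+1=3)->'d', 'q'(16+1=17)->'r', 'w'(22+1=23)->'x', 'a'(0+1=1)->'b', 'b'(1+1=2)->'c', 'm'(12+1=13)->'n'
Result: drxbcn


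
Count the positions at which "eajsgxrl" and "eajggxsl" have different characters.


String 1: 'eajsgxrl'
String 2: 'eajggxsl'
Compare each position: pos 0: 'e'=='e', pos 1: 'a'=='a', pos 2: 'j'=='j', pos 3: 's'!='g', pos 4: 'g'=='g', pos 5: 'x'=='x', pos 6: 'r'!='s', pos 7: 'l'=='l'
Differing positions: 2
Hamming distance: 2


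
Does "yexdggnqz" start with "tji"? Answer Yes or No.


Input string: 'yexdggnqz'
Prefix to check: 'tji'
First 3 characters of input: 'yex'
Match: False
Result: No


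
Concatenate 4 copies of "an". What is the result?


Input string: 'an'
Operation: repeat 4 times
Concatenation: 'an' + 'an' + 'an' + 'an'
Result: anananan


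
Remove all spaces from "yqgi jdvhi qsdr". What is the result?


Input string: 'yqgi jdvhi qsdr'
Operation: remove all spaces
Words: 'yqgi', 'jdvhi', 'qsdr'
Join without spaces: yqgijdvhiqsdr


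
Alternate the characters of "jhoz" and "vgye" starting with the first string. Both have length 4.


String 1: 'jhoz'
String 2: 'vgye'
Operation: alternate characters
Pairs: 'j'+'v', 'h'+'g', 'o'+'y', 'z'+'e'
Result: jvhgoyze


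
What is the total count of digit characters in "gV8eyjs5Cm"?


Input string: 'gV8eyjs5Cm'
Operation: count digit characters (0-9)
Scan: 'g', 'V', '8'(digit), 'e', 'y', 'j', 's', '5'(digit), 'C', 'm'
Digits found: 2
Result: 2


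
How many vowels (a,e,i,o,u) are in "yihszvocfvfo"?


Input string: 'yihszvocfvfo'
Operation: count vowels (a, e, i, o, u)
Scan: s[0]='y', s[1]='i' (vowel), s[2]='h', s[3]='s', s[4]='z', s[5]='v', s[6]='o' (vowel), s[7]='c', s[8]='f', s[9]='v', s[10]='f', s[11]='o' (vowel)
Vowels found: 3
Result: 3


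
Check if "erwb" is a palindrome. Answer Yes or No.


Input string: 'erwb'
Reversed: 'bwre'
Compare pairs: s[0]='e' vs s[3]='b' (mismatch), s[1]='r' vs s[2]='w' (mismatch)
Palindrome: No


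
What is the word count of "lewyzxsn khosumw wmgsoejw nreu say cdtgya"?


Input string: 'lewyzxsn khosumw wmgsoejw nreu say cdtgya'
Operation: split by spaces
Words found: 'lewyzxsn', 'khosumw', 'wmgsoejw', 'nreu', 'say', 'cdtgya'
Word count: 6


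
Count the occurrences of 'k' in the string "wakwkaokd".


Input string: 'wakwkaokd'
Target character: 'k'
Scan each position: s[2]='k', s[4]='k', s[7]='k'
Matches found at indices: 2, 4, 7
Total: 3


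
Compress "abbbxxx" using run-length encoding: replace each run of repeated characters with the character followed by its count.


Input: 'abbbxxx'
Operation: identify consecutive runs
Runs: 'a' -> a1, 'bbb' -> b3, 'xxx' -> x3
Encoded: a1b3x3


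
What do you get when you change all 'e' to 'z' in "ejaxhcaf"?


Input string: 'ejaxhcaf'
Operation: replace 'e' with 'z'
Positions of 'e': 0
After replacement: zjaxhcaf


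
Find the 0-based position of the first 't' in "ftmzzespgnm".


Input string: 'ftmzzespgnm'
Target: 't'
Scanning left to right: s[0]='f', s[1]='t'
First match at index: 1


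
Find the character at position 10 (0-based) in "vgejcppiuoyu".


Input string: 'vgejcppiuoyu'
Operation: get character at index 10
Index mapping: s[0]='v', s[1]='g', s[2]='e', s[3]='j', s[4]='c', s[5]='p', s[6]='p', s[7]='i', s[8]='u', s[9]='o', s[10]='y'
Result: 'y'


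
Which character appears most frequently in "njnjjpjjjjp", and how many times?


Input: 'njnjjpjjjjp'
Operation: tally each character
Counts: 'j':7, 'n':2, 'p':2
Maximum: 'j' appears 7 times


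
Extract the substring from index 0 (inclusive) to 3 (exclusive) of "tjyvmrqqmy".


Input string: 'tjyvmrqqmy'
Operation: slice [0:3]
Extract characters: s[0]='t', s[1]='j', s[2]='y'
Result: tjy


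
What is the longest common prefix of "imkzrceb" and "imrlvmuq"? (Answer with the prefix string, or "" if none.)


String 1: 'imkzrceb'
String 2: 'imrlvmuq'
Compare position by position:
pos 0: 'i' vs 'i' match
pos 1: 'm' vs 'm' match
pos 2: 'k' vs 'r' differ -> stop
Longest common prefix: "im" (length 2)


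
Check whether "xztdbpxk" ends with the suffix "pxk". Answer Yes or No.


Input string: 'xztdbpxk'
Suffix to check: 'pxk'
Last 3 characters of input: 'pxk'
Match: True
Result: Yes


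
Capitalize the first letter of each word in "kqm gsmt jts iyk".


Input string: 'kqm gsmt jts iyk'
Operation: capitalize first letter of each word
Word transformations: 'kqm'->'Kqm', 'gsmt'->'Gsmt', 'jts'->'Jts', 'iyk'->'Iyk'
Result: Kqm Gsmt Jts Iyk


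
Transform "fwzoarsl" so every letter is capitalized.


Input string: 'fwzoarsl'
Operation: convert each letter to uppercase
Mapping: 'f'->'F', 'w'->'W', 'z'->'Z', 'o'->'O', 'a'->'A', 'r'->'R', 's'->'S', 'l'->'L'
Result: FWZOARSL


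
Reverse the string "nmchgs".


Input string: 'nmchgs'
Operation: reverse character order
Original order: 'n' -> 'm' -> 'c' -> 'h' -> 'g' -> 's'
Reversed order: 's' -> 'g' -> 'h' -> 'c' -> 'm' -> 'n'
Result: sghcmn


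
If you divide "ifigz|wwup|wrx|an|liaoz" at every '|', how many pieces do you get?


Input string: 'ifigz|wwup|wrx|an|liaoz'
Delimiter: '|'
Split result: 'ifigz', 'wwup', 'wrx', 'an', 'liaoz'
Number of parts: 5


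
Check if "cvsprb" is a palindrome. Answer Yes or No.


Input string: 'cvsprb'
Reversed: 'brpsvc'
Compare pairs: s[0]='c' vs s[5]='b' (mismatch), s[1]='v' vs s[4]='r' (mismatch), s[2]='s' vs s[3]='p' (mismatch)
Palindrome: No


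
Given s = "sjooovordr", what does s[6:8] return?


Input string: 'sjooovordr'
Operation: slice [6:8]
Extract characters: s[6]='o', s[7]='r'
Result: or


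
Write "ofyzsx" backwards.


Input string: 'ofyzsx'
Operation: reverse character order
Original order: 'o' -> 'f' -> 'y' -> 'z' -> 's' -> 'x'
Reversed order: 'x' -> 's' -> 'z' -> 'y' -> 'f' -> 'o'
Result: xszyfo


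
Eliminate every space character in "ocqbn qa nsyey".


Input string: 'ocqbn qa nsyey'
Operation: remove all spaces
Words: 'ocqbn', 'qa', 'nsyey'
Join without spaces: ocqbnqansyey


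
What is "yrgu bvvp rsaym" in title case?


Input string: 'yrgu bvvp rsaym'
Operation: capitalize first letter of each word
Word transformations: 'yrgu'->'Yrgu', 'bvvp'->'Bvvp', 'rsaym'->'Rsaym'
Result: Yrgu Bvvp Rsaym


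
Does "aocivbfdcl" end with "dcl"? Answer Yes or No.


Input string: 'aocivbfdcl'
Suffix to check: 'dcl'
Last 3 characters of input: 'dcl'
Match: True
Result: Yes


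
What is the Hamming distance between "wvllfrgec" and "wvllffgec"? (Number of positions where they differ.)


String 1: 'wvllfrgec'
String 2: 'wvllffgec'
Compare each position: pos 0: 'w'=='w', pos 1: 'v'=='v', pos 2: 'l'=='l', pos 3: 'l'=='l', pos 4: 'f'=='f', pos 5: 'r'!='f', pos 6: 'g'=='g', pos 7: 'e'=='e', pos 8: 'c'=='c'
Differing positions: 1
Hamming distance: 1


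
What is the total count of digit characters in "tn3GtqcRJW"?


Input string: 'tn3GtqcRJW'
Operation: count digit characters (0-9)
Scan: 't', 'n', '3'(digit), 'G', 't', 'q', 'c', 'R', 'J', 'W'
Digits found: 1
Result: 1


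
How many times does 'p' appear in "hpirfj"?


Input string: 'hpirfj'
Target character: 'p'
Scan each position: s[1]='p'
Matches found at indices: 1
Total: 1


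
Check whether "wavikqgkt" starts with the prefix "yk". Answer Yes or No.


Input string: 'wavikqgkt'
Prefix to check: 'yk'
First 2 characters of input: 'wa'
Match: False
Result: No


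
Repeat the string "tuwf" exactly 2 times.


Input string: 'tuwf'
Operation: repeat 2 times
Concatenation: 'tuwf' + 'tuwf'
Result: tuwftuwf


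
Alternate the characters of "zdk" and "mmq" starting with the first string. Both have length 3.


String 1: 'zdk'
String 2: 'mmq'
Operation: alternate characters
Pairs: 'z'+'m', 'd'+'m', 'k'+'q'
Result: zmdmkq


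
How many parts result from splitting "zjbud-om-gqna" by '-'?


Input string: 'zjbud-om-gqna'
Delimiter: '-'
Split result: 'zjbud', 'om', 'gqna'
Number of parts: 3


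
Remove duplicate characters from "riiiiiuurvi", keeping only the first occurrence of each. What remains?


Input: 'riiiiiuurvi'
Operation: keep first occurrence of each character
Scan: s[0]='r' new -> keep; s[1]='i' new -> keep; s[2]='i' seen -> skip; s[3]='i' seen -> skip; s[4]='i' seen -> skip; s[5]='i' seen -> skip; s[6]='u' new -> keep; s[7]='u' seen -> skip; s[8]='r' seen -> skip; s[9]='v' new -> keep; s[10]='i' seen -> skip
Result: riuv
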